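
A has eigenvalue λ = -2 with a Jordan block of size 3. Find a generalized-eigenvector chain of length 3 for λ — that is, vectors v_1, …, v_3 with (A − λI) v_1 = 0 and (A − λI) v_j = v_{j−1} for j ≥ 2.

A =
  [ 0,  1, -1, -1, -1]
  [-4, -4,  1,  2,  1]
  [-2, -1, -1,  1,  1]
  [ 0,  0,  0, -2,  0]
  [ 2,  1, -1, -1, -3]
A Jordan chain for λ = -2 of length 3:
v_1 = (-1, 2, 1, 0, -1)ᵀ
v_2 = (-1, 1, 1, 0, -1)ᵀ
v_3 = (0, 0, 1, 0, 0)ᵀ

Let N = A − (-2)·I. We want v_3 with N^3 v_3 = 0 but N^2 v_3 ≠ 0; then v_{j-1} := N · v_j for j = 3, …, 2.

Pick v_3 = (0, 0, 1, 0, 0)ᵀ.
Then v_2 = N · v_3 = (-1, 1, 1, 0, -1)ᵀ.
Then v_1 = N · v_2 = (-1, 2, 1, 0, -1)ᵀ.

Sanity check: (A − (-2)·I) v_1 = (0, 0, 0, 0, 0)ᵀ = 0. ✓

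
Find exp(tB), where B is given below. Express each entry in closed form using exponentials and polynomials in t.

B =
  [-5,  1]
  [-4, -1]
e^{tB} =
  [-2*t*exp(-3*t) + exp(-3*t), t*exp(-3*t)]
  [-4*t*exp(-3*t), 2*t*exp(-3*t) + exp(-3*t)]

Strategy: write B = P · J · P⁻¹ where J is a Jordan canonical form, so e^{tB} = P · e^{tJ} · P⁻¹, and e^{tJ} can be computed block-by-block.

B has Jordan form
J =
  [-3,  1]
  [ 0, -3]
(up to reordering of blocks).

Per-block formulas:
  For a 2×2 Jordan block J_2(-3): exp(t · J_2(-3)) = e^(-3t)·(I + t·N), where N is the 2×2 nilpotent shift.

After assembling e^{tJ} and conjugating by P, we get:

e^{tB} =
  [-2*t*exp(-3*t) + exp(-3*t), t*exp(-3*t)]
  [-4*t*exp(-3*t), 2*t*exp(-3*t) + exp(-3*t)]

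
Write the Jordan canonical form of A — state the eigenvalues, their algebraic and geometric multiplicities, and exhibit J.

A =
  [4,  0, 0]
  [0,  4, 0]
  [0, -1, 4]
J_2(4) ⊕ J_1(4)

The characteristic polynomial is
  det(x·I − A) = x^3 - 12*x^2 + 48*x - 64 = (x - 4)^3

Eigenvalues and multiplicities (the geometric multiplicity of λ is n − rank(A − λI), which equals the number of Jordan blocks for λ):
  λ = 4: algebraic multiplicity = 3, geometric multiplicity = 2

Determining the block sizes for each eigenvalue:
  λ = 4: 2 blocks summing to 3 forces exactly one block of size 2 and the rest size 1 → block sizes [2, 1]

Assembling the blocks gives a Jordan form
J =
  [4, 1, 0]
  [0, 4, 0]
  [0, 0, 4]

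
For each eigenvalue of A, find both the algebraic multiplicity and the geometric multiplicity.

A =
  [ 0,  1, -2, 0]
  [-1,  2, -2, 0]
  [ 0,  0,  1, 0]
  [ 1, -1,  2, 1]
λ = 1: alg = 4, geom = 3

Step 1 — factor the characteristic polynomial to read off the algebraic multiplicities:
  χ_A(x) = (x - 1)^4

Step 2 — compute geometric multiplicities via the rank-nullity identity g(λ) = n − rank(A − λI):
  rank(A − (1)·I) = 1, so dim ker(A − (1)·I) = n − 1 = 3

Summary:
  λ = 1: algebraic multiplicity = 4, geometric multiplicity = 3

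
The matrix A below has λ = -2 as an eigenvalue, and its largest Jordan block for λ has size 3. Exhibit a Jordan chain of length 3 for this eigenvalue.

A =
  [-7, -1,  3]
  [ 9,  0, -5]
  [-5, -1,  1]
A Jordan chain for λ = -2 of length 3:
v_1 = (1, -2, 1)ᵀ
v_2 = (-5, 9, -5)ᵀ
v_3 = (1, 0, 0)ᵀ

Let N = A − (-2)·I. We want v_3 with N^3 v_3 = 0 but N^2 v_3 ≠ 0; then v_{j-1} := N · v_j for j = 3, …, 2.

Pick v_3 = (1, 0, 0)ᵀ.
Then v_2 = N · v_3 = (-5, 9, -5)ᵀ.
Then v_1 = N · v_2 = (1, -2, 1)ᵀ.

Sanity check: (A − (-2)·I) v_1 = (0, 0, 0)ᵀ = 0. ✓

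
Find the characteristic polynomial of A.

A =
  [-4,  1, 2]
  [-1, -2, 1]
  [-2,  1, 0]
x^3 + 6*x^2 + 12*x + 8

Expanding det(x·I − A) (e.g. by cofactor expansion or by noting that A is similar to its Jordan form J, which has the same characteristic polynomial as A) gives
  χ_A(x) = x^3 + 6*x^2 + 12*x + 8
which factors as (x + 2)^3. The eigenvalues (with algebraic multiplicities) are λ = -2 with multiplicity 3.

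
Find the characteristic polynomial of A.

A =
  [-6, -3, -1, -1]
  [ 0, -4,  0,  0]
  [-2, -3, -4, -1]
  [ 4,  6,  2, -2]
x^4 + 16*x^3 + 96*x^2 + 256*x + 256

Expanding det(x·I − A) (e.g. by cofactor expansion or by noting that A is similar to its Jordan form J, which has the same characteristic polynomial as A) gives
  χ_A(x) = x^4 + 16*x^3 + 96*x^2 + 256*x + 256
which factors as (x + 4)^4. The eigenvalues (with algebraic multiplicities) are λ = -4 with multiplicity 4.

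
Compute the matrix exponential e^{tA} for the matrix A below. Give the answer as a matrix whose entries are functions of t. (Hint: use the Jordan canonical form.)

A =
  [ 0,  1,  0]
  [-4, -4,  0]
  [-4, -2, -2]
e^{tA} =
  [2*t*exp(-2*t) + exp(-2*t), t*exp(-2*t), 0]
  [-4*t*exp(-2*t), -2*t*exp(-2*t) + exp(-2*t), 0]
  [-4*t*exp(-2*t), -2*t*exp(-2*t), exp(-2*t)]

Strategy: write A = P · J · P⁻¹ where J is a Jordan canonical form, so e^{tA} = P · e^{tJ} · P⁻¹, and e^{tJ} can be computed block-by-block.

A has Jordan form
J =
  [-2,  1,  0]
  [ 0, -2,  0]
  [ 0,  0, -2]
(up to reordering of blocks).

Per-block formulas:
  For a 2×2 Jordan block J_2(-2): exp(t · J_2(-2)) = e^(-2t)·(I + t·N), where N is the 2×2 nilpotent shift.
  For a 1×1 block at λ = -2: exp(t · [-2]) = [e^(-2t)].

After assembling e^{tJ} and conjugating by P, we get:

e^{tA} =
  [2*t*exp(-2*t) + exp(-2*t), t*exp(-2*t), 0]
  [-4*t*exp(-2*t), -2*t*exp(-2*t) + exp(-2*t), 0]
  [-4*t*exp(-2*t), -2*t*exp(-2*t), exp(-2*t)]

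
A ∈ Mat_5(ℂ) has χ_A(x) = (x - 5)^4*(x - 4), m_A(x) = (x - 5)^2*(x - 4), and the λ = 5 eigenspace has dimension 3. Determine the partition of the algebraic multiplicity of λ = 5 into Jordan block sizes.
Block sizes for λ = 5: [2, 1, 1]

Step 1 — from the characteristic polynomial, algebraic multiplicity of λ = 5 is 4. From dim ker(A − (5)·I) = 3, there are exactly 3 Jordan blocks for λ = 5.
Step 2 — from the minimal polynomial, the factor (x − 5)^2 tells us the largest block for λ = 5 has size 2.
Step 3 — with total size 4, 3 blocks, and largest block 2, the block sizes (in nonincreasing order) are [2, 1, 1].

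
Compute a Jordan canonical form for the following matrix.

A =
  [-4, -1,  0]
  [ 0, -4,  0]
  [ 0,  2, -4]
J_2(-4) ⊕ J_1(-4)

The characteristic polynomial is
  det(x·I − A) = x^3 + 12*x^2 + 48*x + 64 = (x + 4)^3

Eigenvalues and multiplicities (the geometric multiplicity of λ is n − rank(A − λI), which equals the number of Jordan blocks for λ):
  λ = -4: algebraic multiplicity = 3, geometric multiplicity = 2

Determining the block sizes for each eigenvalue:
  λ = -4: 2 blocks summing to 3 forces exactly one block of size 2 and the rest size 1 → block sizes [2, 1]

Assembling the blocks gives a Jordan form
J =
  [-4,  1,  0]
  [ 0, -4,  0]
  [ 0,  0, -4]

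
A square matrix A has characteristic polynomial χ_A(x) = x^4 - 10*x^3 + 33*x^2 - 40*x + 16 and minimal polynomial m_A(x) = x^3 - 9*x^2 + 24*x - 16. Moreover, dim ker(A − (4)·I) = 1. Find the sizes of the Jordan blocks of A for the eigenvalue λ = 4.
Block sizes for λ = 4: [2]

Step 1 — from the characteristic polynomial, algebraic multiplicity of λ = 4 is 2. From dim ker(A − (4)·I) = 1, there are exactly 1 Jordan blocks for λ = 4.
Step 2 — from the minimal polynomial, the factor (x − 4)^2 tells us the largest block for λ = 4 has size 2.
Step 3 — with total size 2, 1 blocks, and largest block 2, the block sizes (in nonincreasing order) are [2].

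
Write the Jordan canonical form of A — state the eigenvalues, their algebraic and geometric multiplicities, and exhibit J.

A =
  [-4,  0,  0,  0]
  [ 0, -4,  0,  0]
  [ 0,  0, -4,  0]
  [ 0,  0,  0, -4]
J_1(-4) ⊕ J_1(-4) ⊕ J_1(-4) ⊕ J_1(-4)

The characteristic polynomial is
  det(x·I − A) = x^4 + 16*x^3 + 96*x^2 + 256*x + 256 = (x + 4)^4

Eigenvalues and multiplicities (the geometric multiplicity of λ is n − rank(A − λI), which equals the number of Jordan blocks for λ):
  λ = -4: algebraic multiplicity = 4, geometric multiplicity = 4

Determining the block sizes for each eigenvalue:
  λ = -4: gm = am = 4, so every block has size 1 → block sizes [1, 1, 1, 1]

Assembling the blocks gives a Jordan form
J =
  [-4,  0,  0,  0]
  [ 0, -4,  0,  0]
  [ 0,  0, -4,  0]
  [ 0,  0,  0, -4]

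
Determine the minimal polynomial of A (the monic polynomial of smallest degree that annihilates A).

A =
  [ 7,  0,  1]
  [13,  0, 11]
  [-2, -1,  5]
x^3 - 12*x^2 + 48*x - 64

The characteristic polynomial is χ_A(x) = (x - 4)^3, so the eigenvalues are known. The minimal polynomial is
  m_A(x) = Π_λ (x − λ)^{k_λ}
where k_λ is the size of the *largest* Jordan block for λ (equivalently, the smallest k with (A − λI)^k v = 0 for every generalised eigenvector v of λ).

  λ = 4: largest Jordan block has size 3, contributing (x − 4)^3

So m_A(x) = (x - 4)^3 = x^3 - 12*x^2 + 48*x - 64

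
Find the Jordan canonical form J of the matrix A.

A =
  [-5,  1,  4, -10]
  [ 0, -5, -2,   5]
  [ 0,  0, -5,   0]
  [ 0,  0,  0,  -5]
J_3(-5) ⊕ J_1(-5)

The characteristic polynomial is
  det(x·I − A) = x^4 + 20*x^3 + 150*x^2 + 500*x + 625 = (x + 5)^4

Eigenvalues and multiplicities (the geometric multiplicity of λ is n − rank(A − λI), which equals the number of Jordan blocks for λ):
  λ = -5: algebraic multiplicity = 4, geometric multiplicity = 2

Determining the block sizes for each eigenvalue:
  λ = -5: with am = 4 and gm = 2, the partition is not yet determined (e.g. several partitions of 4 into 2 parts exist). Let N = A − (-5)·I. Computing rank(N^1) = 2, rank(N^2) = 1, rank(N^3) = 0; the number of blocks of size ≥ j is rank(N^{j−1}) − rank(N^j), giving [2, 1, 1]. So we have 1 block(s) of size 3, 1 block(s) of size 1 → block sizes [3, 1]

Assembling the blocks gives a Jordan form
J =
  [-5,  1,  0,  0]
  [ 0, -5,  1,  0]
  [ 0,  0, -5,  0]
  [ 0,  0,  0, -5]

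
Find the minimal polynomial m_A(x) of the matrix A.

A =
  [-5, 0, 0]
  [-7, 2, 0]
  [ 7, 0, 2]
x^2 + 3*x - 10

The characteristic polynomial is χ_A(x) = (x - 2)^2*(x + 5), so the eigenvalues are known. The minimal polynomial is
  m_A(x) = Π_λ (x − λ)^{k_λ}
where k_λ is the size of the *largest* Jordan block for λ (equivalently, the smallest k with (A − λI)^k v = 0 for every generalised eigenvector v of λ).

  λ = -5: largest Jordan block has size 1, contributing (x + 5)
  λ = 2: largest Jordan block has size 1, contributing (x − 2)

So m_A(x) = (x - 2)*(x + 5) = x^2 + 3*x - 10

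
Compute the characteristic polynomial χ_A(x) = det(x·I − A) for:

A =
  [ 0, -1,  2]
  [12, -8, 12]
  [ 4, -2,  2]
x^3 + 6*x^2 + 12*x + 8

Expanding det(x·I − A) (e.g. by cofactor expansion or by noting that A is similar to its Jordan form J, which has the same characteristic polynomial as A) gives
  χ_A(x) = x^3 + 6*x^2 + 12*x + 8
which factors as (x + 2)^3. The eigenvalues (with algebraic multiplicities) are λ = -2 with multiplicity 3.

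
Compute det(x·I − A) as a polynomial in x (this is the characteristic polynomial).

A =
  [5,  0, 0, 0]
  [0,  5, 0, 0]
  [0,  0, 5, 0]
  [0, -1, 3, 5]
x^4 - 20*x^3 + 150*x^2 - 500*x + 625

Expanding det(x·I − A) (e.g. by cofactor expansion or by noting that A is similar to its Jordan form J, which has the same characteristic polynomial as A) gives
  χ_A(x) = x^4 - 20*x^3 + 150*x^2 - 500*x + 625
which factors as (x - 5)^4. The eigenvalues (with algebraic multiplicities) are λ = 5 with multiplicity 4.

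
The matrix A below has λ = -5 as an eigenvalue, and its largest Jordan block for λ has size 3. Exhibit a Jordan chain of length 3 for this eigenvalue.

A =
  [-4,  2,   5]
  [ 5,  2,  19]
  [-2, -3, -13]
A Jordan chain for λ = -5 of length 3:
v_1 = (1, 2, -1)ᵀ
v_2 = (1, 5, -2)ᵀ
v_3 = (1, 0, 0)ᵀ

Let N = A − (-5)·I. We want v_3 with N^3 v_3 = 0 but N^2 v_3 ≠ 0; then v_{j-1} := N · v_j for j = 3, …, 2.

Pick v_3 = (1, 0, 0)ᵀ.
Then v_2 = N · v_3 = (1, 5, -2)ᵀ.
Then v_1 = N · v_2 = (1, 2, -1)ᵀ.

Sanity check: (A − (-5)·I) v_1 = (0, 0, 0)ᵀ = 0. ✓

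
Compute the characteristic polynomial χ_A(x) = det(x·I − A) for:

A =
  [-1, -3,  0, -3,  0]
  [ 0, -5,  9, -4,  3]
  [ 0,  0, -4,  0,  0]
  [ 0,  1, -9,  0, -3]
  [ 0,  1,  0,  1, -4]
x^5 + 14*x^4 + 73*x^3 + 172*x^2 + 176*x + 64

Expanding det(x·I − A) (e.g. by cofactor expansion or by noting that A is similar to its Jordan form J, which has the same characteristic polynomial as A) gives
  χ_A(x) = x^5 + 14*x^4 + 73*x^3 + 172*x^2 + 176*x + 64
which factors as (x + 1)^2*(x + 4)^3. The eigenvalues (with algebraic multiplicities) are λ = -4 with multiplicity 3, λ = -1 with multiplicity 2.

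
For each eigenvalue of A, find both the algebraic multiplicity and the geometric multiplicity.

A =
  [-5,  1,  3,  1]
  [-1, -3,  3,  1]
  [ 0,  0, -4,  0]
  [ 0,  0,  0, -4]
λ = -4: alg = 4, geom = 3

Step 1 — factor the characteristic polynomial to read off the algebraic multiplicities:
  χ_A(x) = (x + 4)^4

Step 2 — compute geometric multiplicities via the rank-nullity identity g(λ) = n − rank(A − λI):
  rank(A − (-4)·I) = 1, so dim ker(A − (-4)·I) = n − 1 = 3

Summary:
  λ = -4: algebraic multiplicity = 4, geometric multiplicity = 3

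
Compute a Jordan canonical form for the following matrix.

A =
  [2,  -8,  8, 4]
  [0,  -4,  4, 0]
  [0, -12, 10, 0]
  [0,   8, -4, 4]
J_1(2) ⊕ J_1(2) ⊕ J_1(4) ⊕ J_1(4)

The characteristic polynomial is
  det(x·I − A) = x^4 - 12*x^3 + 52*x^2 - 96*x + 64 = (x - 4)^2*(x - 2)^2

Eigenvalues and multiplicities (the geometric multiplicity of λ is n − rank(A − λI), which equals the number of Jordan blocks for λ):
  λ = 2: algebraic multiplicity = 2, geometric multiplicity = 2
  λ = 4: algebraic multiplicity = 2, geometric multiplicity = 2

Determining the block sizes for each eigenvalue:
  λ = 2: gm = am = 2, so every block has size 1 → block sizes [1, 1]
  λ = 4: gm = am = 2, so every block has size 1 → block sizes [1, 1]

Assembling the blocks gives a Jordan form
J =
  [2, 0, 0, 0]
  [0, 2, 0, 0]
  [0, 0, 4, 0]
  [0, 0, 0, 4]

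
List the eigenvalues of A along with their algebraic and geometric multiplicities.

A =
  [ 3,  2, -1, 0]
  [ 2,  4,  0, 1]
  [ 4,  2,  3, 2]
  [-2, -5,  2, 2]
λ = 3: alg = 4, geom = 2

Step 1 — factor the characteristic polynomial to read off the algebraic multiplicities:
  χ_A(x) = (x - 3)^4

Step 2 — compute geometric multiplicities via the rank-nullity identity g(λ) = n − rank(A − λI):
  rank(A − (3)·I) = 2, so dim ker(A − (3)·I) = n − 2 = 2

Summary:
  λ = 3: algebraic multiplicity = 4, geometric multiplicity = 2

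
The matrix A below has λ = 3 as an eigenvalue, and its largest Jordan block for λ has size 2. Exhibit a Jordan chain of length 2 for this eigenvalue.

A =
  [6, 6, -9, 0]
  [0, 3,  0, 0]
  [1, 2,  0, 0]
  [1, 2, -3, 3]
A Jordan chain for λ = 3 of length 2:
v_1 = (3, 0, 1, 1)ᵀ
v_2 = (1, 0, 0, 0)ᵀ

Let N = A − (3)·I. We want v_2 with N^2 v_2 = 0 but N^1 v_2 ≠ 0; then v_{j-1} := N · v_j for j = 2, …, 2.

Pick v_2 = (1, 0, 0, 0)ᵀ.
Then v_1 = N · v_2 = (3, 0, 1, 1)ᵀ.

Sanity check: (A − (3)·I) v_1 = (0, 0, 0, 0)ᵀ = 0. ✓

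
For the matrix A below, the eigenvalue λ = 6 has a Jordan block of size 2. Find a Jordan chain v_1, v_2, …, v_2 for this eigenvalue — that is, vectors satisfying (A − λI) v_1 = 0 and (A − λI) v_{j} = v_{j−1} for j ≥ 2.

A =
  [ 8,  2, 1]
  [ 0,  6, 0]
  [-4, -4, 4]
A Jordan chain for λ = 6 of length 2:
v_1 = (2, 0, -4)ᵀ
v_2 = (1, 0, 0)ᵀ

Let N = A − (6)·I. We want v_2 with N^2 v_2 = 0 but N^1 v_2 ≠ 0; then v_{j-1} := N · v_j for j = 2, …, 2.

Pick v_2 = (1, 0, 0)ᵀ.
Then v_1 = N · v_2 = (2, 0, -4)ᵀ.

Sanity check: (A − (6)·I) v_1 = (0, 0, 0)ᵀ = 0. ✓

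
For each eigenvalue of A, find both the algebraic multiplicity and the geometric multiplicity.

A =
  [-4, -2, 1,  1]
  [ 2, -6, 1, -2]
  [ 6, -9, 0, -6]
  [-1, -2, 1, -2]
λ = -3: alg = 4, geom = 2

Step 1 — factor the characteristic polynomial to read off the algebraic multiplicities:
  χ_A(x) = (x + 3)^4

Step 2 — compute geometric multiplicities via the rank-nullity identity g(λ) = n − rank(A − λI):
  rank(A − (-3)·I) = 2, so dim ker(A − (-3)·I) = n − 2 = 2

Summary:
  λ = -3: algebraic multiplicity = 4, geometric multiplicity = 2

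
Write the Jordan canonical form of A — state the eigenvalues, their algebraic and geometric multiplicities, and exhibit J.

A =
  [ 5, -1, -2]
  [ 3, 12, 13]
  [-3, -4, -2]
J_3(5)

The characteristic polynomial is
  det(x·I − A) = x^3 - 15*x^2 + 75*x - 125 = (x - 5)^3

Eigenvalues and multiplicities (the geometric multiplicity of λ is n − rank(A − λI), which equals the number of Jordan blocks for λ):
  λ = 5: algebraic multiplicity = 3, geometric multiplicity = 1

Determining the block sizes for each eigenvalue:
  λ = 5: one block (gm = 1), so the single block has size am = 3 → block sizes [3]

Assembling the blocks gives a Jordan form
J =
  [5, 1, 0]
  [0, 5, 1]
  [0, 0, 5]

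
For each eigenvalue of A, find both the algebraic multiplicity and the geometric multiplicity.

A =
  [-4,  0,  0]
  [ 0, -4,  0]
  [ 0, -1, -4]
λ = -4: alg = 3, geom = 2

Step 1 — factor the characteristic polynomial to read off the algebraic multiplicities:
  χ_A(x) = (x + 4)^3

Step 2 — compute geometric multiplicities via the rank-nullity identity g(λ) = n − rank(A − λI):
  rank(A − (-4)·I) = 1, so dim ker(A − (-4)·I) = n − 1 = 2

Summary:
  λ = -4: algebraic multiplicity = 3, geometric multiplicity = 2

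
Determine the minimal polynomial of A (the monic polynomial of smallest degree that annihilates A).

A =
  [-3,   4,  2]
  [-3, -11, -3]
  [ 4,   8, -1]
x^2 + 10*x + 25

The characteristic polynomial is χ_A(x) = (x + 5)^3, so the eigenvalues are known. The minimal polynomial is
  m_A(x) = Π_λ (x − λ)^{k_λ}
where k_λ is the size of the *largest* Jordan block for λ (equivalently, the smallest k with (A − λI)^k v = 0 for every generalised eigenvector v of λ).

  λ = -5: largest Jordan block has size 2, contributing (x + 5)^2

So m_A(x) = (x + 5)^2 = x^2 + 10*x + 25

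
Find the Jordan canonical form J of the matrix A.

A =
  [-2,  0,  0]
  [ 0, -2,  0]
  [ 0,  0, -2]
J_1(-2) ⊕ J_1(-2) ⊕ J_1(-2)

The characteristic polynomial is
  det(x·I − A) = x^3 + 6*x^2 + 12*x + 8 = (x + 2)^3

Eigenvalues and multiplicities (the geometric multiplicity of λ is n − rank(A − λI), which equals the number of Jordan blocks for λ):
  λ = -2: algebraic multiplicity = 3, geometric multiplicity = 3

Determining the block sizes for each eigenvalue:
  λ = -2: gm = am = 3, so every block has size 1 → block sizes [1, 1, 1]

Assembling the blocks gives a Jordan form
J =
  [-2,  0,  0]
  [ 0, -2,  0]
  [ 0,  0, -2]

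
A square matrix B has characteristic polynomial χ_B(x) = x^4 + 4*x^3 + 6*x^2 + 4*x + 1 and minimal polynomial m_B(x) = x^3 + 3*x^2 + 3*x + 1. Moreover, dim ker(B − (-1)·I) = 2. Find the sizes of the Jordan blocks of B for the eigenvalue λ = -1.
Block sizes for λ = -1: [3, 1]

Step 1 — from the characteristic polynomial, algebraic multiplicity of λ = -1 is 4. From dim ker(B − (-1)·I) = 2, there are exactly 2 Jordan blocks for λ = -1.
Step 2 — from the minimal polynomial, the factor (x + 1)^3 tells us the largest block for λ = -1 has size 3.
Step 3 — with total size 4, 2 blocks, and largest block 3, the block sizes (in nonincreasing order) are [3, 1].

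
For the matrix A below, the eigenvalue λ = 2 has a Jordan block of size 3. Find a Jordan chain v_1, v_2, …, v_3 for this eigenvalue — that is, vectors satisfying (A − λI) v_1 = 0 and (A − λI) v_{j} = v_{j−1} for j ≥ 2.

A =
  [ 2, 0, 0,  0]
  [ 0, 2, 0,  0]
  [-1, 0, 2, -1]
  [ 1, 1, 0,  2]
A Jordan chain for λ = 2 of length 3:
v_1 = (0, 0, -1, 0)ᵀ
v_2 = (0, 0, -1, 1)ᵀ
v_3 = (1, 0, 0, 0)ᵀ

Let N = A − (2)·I. We want v_3 with N^3 v_3 = 0 but N^2 v_3 ≠ 0; then v_{j-1} := N · v_j for j = 3, …, 2.

Pick v_3 = (1, 0, 0, 0)ᵀ.
Then v_2 = N · v_3 = (0, 0, -1, 1)ᵀ.
Then v_1 = N · v_2 = (0, 0, -1, 0)ᵀ.

Sanity check: (A − (2)·I) v_1 = (0, 0, 0, 0)ᵀ = 0. ✓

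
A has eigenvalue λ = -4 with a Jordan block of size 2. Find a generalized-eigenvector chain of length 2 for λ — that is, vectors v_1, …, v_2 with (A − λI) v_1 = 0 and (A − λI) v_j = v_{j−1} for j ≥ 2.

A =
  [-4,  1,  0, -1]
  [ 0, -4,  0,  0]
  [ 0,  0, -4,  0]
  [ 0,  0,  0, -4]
A Jordan chain for λ = -4 of length 2:
v_1 = (1, 0, 0, 0)ᵀ
v_2 = (0, 1, 0, 0)ᵀ

Let N = A − (-4)·I. We want v_2 with N^2 v_2 = 0 but N^1 v_2 ≠ 0; then v_{j-1} := N · v_j for j = 2, …, 2.

Pick v_2 = (0, 1, 0, 0)ᵀ.
Then v_1 = N · v_2 = (1, 0, 0, 0)ᵀ.

Sanity check: (A − (-4)·I) v_1 = (0, 0, 0, 0)ᵀ = 0. ✓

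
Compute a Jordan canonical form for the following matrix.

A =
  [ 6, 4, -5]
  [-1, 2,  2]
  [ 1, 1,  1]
J_3(3)

The characteristic polynomial is
  det(x·I − A) = x^3 - 9*x^2 + 27*x - 27 = (x - 3)^3

Eigenvalues and multiplicities (the geometric multiplicity of λ is n − rank(A − λI), which equals the number of Jordan blocks for λ):
  λ = 3: algebraic multiplicity = 3, geometric multiplicity = 1

Determining the block sizes for each eigenvalue:
  λ = 3: one block (gm = 1), so the single block has size am = 3 → block sizes [3]

Assembling the blocks gives a Jordan form
J =
  [3, 1, 0]
  [0, 3, 1]
  [0, 0, 3]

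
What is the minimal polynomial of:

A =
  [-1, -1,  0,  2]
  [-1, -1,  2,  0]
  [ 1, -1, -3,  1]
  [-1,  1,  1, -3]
x^2 + 4*x + 4

The characteristic polynomial is χ_A(x) = (x + 2)^4, so the eigenvalues are known. The minimal polynomial is
  m_A(x) = Π_λ (x − λ)^{k_λ}
where k_λ is the size of the *largest* Jordan block for λ (equivalently, the smallest k with (A − λI)^k v = 0 for every generalised eigenvector v of λ).

  λ = -2: largest Jordan block has size 2, contributing (x + 2)^2

So m_A(x) = (x + 2)^2 = x^2 + 4*x + 4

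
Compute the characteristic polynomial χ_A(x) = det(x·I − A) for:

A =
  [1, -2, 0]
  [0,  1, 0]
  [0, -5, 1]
x^3 - 3*x^2 + 3*x - 1

Expanding det(x·I − A) (e.g. by cofactor expansion or by noting that A is similar to its Jordan form J, which has the same characteristic polynomial as A) gives
  χ_A(x) = x^3 - 3*x^2 + 3*x - 1
which factors as (x - 1)^3. The eigenvalues (with algebraic multiplicities) are λ = 1 with multiplicity 3.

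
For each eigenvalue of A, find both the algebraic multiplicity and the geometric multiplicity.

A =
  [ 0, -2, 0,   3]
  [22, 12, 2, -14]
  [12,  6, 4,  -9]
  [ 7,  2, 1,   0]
λ = 4: alg = 4, geom = 2

Step 1 — factor the characteristic polynomial to read off the algebraic multiplicities:
  χ_A(x) = (x - 4)^4

Step 2 — compute geometric multiplicities via the rank-nullity identity g(λ) = n − rank(A − λI):
  rank(A − (4)·I) = 2, so dim ker(A − (4)·I) = n − 2 = 2

Summary:
  λ = 4: algebraic multiplicity = 4, geometric multiplicity = 2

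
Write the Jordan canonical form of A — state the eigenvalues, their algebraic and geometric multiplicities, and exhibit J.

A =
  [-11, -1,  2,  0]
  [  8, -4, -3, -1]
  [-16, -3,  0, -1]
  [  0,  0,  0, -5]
J_3(-5) ⊕ J_1(-5)

The characteristic polynomial is
  det(x·I − A) = x^4 + 20*x^3 + 150*x^2 + 500*x + 625 = (x + 5)^4

Eigenvalues and multiplicities (the geometric multiplicity of λ is n − rank(A − λI), which equals the number of Jordan blocks for λ):
  λ = -5: algebraic multiplicity = 4, geometric multiplicity = 2

Determining the block sizes for each eigenvalue:
  λ = -5: with am = 4 and gm = 2, the partition is not yet determined (e.g. several partitions of 4 into 2 parts exist). Let N = A − (-5)·I. Computing rank(N^1) = 2, rank(N^2) = 1, rank(N^3) = 0; the number of blocks of size ≥ j is rank(N^{j−1}) − rank(N^j), giving [2, 1, 1]. So we have 1 block(s) of size 3, 1 block(s) of size 1 → block sizes [3, 1]

Assembling the blocks gives a Jordan form
J =
  [-5,  1,  0,  0]
  [ 0, -5,  1,  0]
  [ 0,  0, -5,  0]
  [ 0,  0,  0, -5]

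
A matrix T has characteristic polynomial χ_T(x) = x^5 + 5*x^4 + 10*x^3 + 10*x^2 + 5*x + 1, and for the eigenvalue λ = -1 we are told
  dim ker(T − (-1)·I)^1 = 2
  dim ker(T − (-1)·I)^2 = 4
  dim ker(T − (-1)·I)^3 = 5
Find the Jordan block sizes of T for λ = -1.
Block sizes for λ = -1: [3, 2]

From the dimensions of kernels of powers, the number of Jordan blocks of size at least j is d_j − d_{j−1} where d_j = dim ker(N^j) (with d_0 = 0). Computing the differences gives [2, 2, 1].
The number of blocks of size exactly k is (#blocks of size ≥ k) − (#blocks of size ≥ k + 1), so the partition is: 1 block(s) of size 2, 1 block(s) of size 3.
In nonincreasing order the block sizes are [3, 2].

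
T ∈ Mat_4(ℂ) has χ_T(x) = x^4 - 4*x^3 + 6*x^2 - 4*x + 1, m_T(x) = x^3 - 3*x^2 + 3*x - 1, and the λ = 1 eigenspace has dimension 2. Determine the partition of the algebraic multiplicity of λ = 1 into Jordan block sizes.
Block sizes for λ = 1: [3, 1]

Step 1 — from the characteristic polynomial, algebraic multiplicity of λ = 1 is 4. From dim ker(T − (1)·I) = 2, there are exactly 2 Jordan blocks for λ = 1.
Step 2 — from the minimal polynomial, the factor (x − 1)^3 tells us the largest block for λ = 1 has size 3.
Step 3 — with total size 4, 2 blocks, and largest block 3, the block sizes (in nonincreasing order) are [3, 1].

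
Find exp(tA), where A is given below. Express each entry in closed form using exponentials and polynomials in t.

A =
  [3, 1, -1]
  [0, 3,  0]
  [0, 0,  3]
e^{tA} =
  [exp(3*t), t*exp(3*t), -t*exp(3*t)]
  [0, exp(3*t), 0]
  [0, 0, exp(3*t)]

Strategy: write A = P · J · P⁻¹ where J is a Jordan canonical form, so e^{tA} = P · e^{tJ} · P⁻¹, and e^{tJ} can be computed block-by-block.

A has Jordan form
J =
  [3, 1, 0]
  [0, 3, 0]
  [0, 0, 3]
(up to reordering of blocks).

Per-block formulas:
  For a 2×2 Jordan block J_2(3): exp(t · J_2(3)) = e^(3t)·(I + t·N), where N is the 2×2 nilpotent shift.
  For a 1×1 block at λ = 3: exp(t · [3]) = [e^(3t)].

After assembling e^{tJ} and conjugating by P, we get:

e^{tA} =
  [exp(3*t), t*exp(3*t), -t*exp(3*t)]
  [0, exp(3*t), 0]
  [0, 0, exp(3*t)]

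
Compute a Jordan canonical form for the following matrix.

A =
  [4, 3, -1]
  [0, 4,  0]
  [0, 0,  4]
J_2(4) ⊕ J_1(4)

The characteristic polynomial is
  det(x·I − A) = x^3 - 12*x^2 + 48*x - 64 = (x - 4)^3

Eigenvalues and multiplicities (the geometric multiplicity of λ is n − rank(A − λI), which equals the number of Jordan blocks for λ):
  λ = 4: algebraic multiplicity = 3, geometric multiplicity = 2

Determining the block sizes for each eigenvalue:
  λ = 4: 2 blocks summing to 3 forces exactly one block of size 2 and the rest size 1 → block sizes [2, 1]

Assembling the blocks gives a Jordan form
J =
  [4, 1, 0]
  [0, 4, 0]
  [0, 0, 4]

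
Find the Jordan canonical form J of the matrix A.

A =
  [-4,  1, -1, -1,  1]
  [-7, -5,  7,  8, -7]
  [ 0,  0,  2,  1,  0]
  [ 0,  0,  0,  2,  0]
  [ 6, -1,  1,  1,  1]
J_2(-5) ⊕ J_2(2) ⊕ J_1(2)

The characteristic polynomial is
  det(x·I − A) = x^5 + 4*x^4 - 23*x^3 - 38*x^2 + 220*x - 200 = (x - 2)^3*(x + 5)^2

Eigenvalues and multiplicities (the geometric multiplicity of λ is n − rank(A − λI), which equals the number of Jordan blocks for λ):
  λ = -5: algebraic multiplicity = 2, geometric multiplicity = 1
  λ = 2: algebraic multiplicity = 3, geometric multiplicity = 2

Determining the block sizes for each eigenvalue:
  λ = -5: one block (gm = 1), so the single block has size am = 2 → block sizes [2]
  λ = 2: 2 blocks summing to 3 forces exactly one block of size 2 and the rest size 1 → block sizes [2, 1]

Assembling the blocks gives a Jordan form
J =
  [-5,  1, 0, 0, 0]
  [ 0, -5, 0, 0, 0]
  [ 0,  0, 2, 1, 0]
  [ 0,  0, 0, 2, 0]
  [ 0,  0, 0, 0, 2]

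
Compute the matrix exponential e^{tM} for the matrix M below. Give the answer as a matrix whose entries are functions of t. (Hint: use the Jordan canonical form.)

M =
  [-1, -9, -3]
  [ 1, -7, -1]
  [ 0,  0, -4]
e^{tM} =
  [3*t*exp(-4*t) + exp(-4*t), -9*t*exp(-4*t), -3*t*exp(-4*t)]
  [t*exp(-4*t), -3*t*exp(-4*t) + exp(-4*t), -t*exp(-4*t)]
  [0, 0, exp(-4*t)]

Strategy: write M = P · J · P⁻¹ where J is a Jordan canonical form, so e^{tM} = P · e^{tJ} · P⁻¹, and e^{tJ} can be computed block-by-block.

M has Jordan form
J =
  [-4,  1,  0]
  [ 0, -4,  0]
  [ 0,  0, -4]
(up to reordering of blocks).

Per-block formulas:
  For a 1×1 block at λ = -4: exp(t · [-4]) = [e^(-4t)].
  For a 2×2 Jordan block J_2(-4): exp(t · J_2(-4)) = e^(-4t)·(I + t·N), where N is the 2×2 nilpotent shift.

After assembling e^{tJ} and conjugating by P, we get:

e^{tM} =
  [3*t*exp(-4*t) + exp(-4*t), -9*t*exp(-4*t), -3*t*exp(-4*t)]
  [t*exp(-4*t), -3*t*exp(-4*t) + exp(-4*t), -t*exp(-4*t)]
  [0, 0, exp(-4*t)]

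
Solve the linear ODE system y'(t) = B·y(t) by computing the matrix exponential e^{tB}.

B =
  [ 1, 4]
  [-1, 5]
e^{tB} =
  [-2*t*exp(3*t) + exp(3*t), 4*t*exp(3*t)]
  [-t*exp(3*t), 2*t*exp(3*t) + exp(3*t)]

Strategy: write B = P · J · P⁻¹ where J is a Jordan canonical form, so e^{tB} = P · e^{tJ} · P⁻¹, and e^{tJ} can be computed block-by-block.

B has Jordan form
J =
  [3, 1]
  [0, 3]
(up to reordering of blocks).

Per-block formulas:
  For a 2×2 Jordan block J_2(3): exp(t · J_2(3)) = e^(3t)·(I + t·N), where N is the 2×2 nilpotent shift.

After assembling e^{tJ} and conjugating by P, we get:

e^{tB} =
  [-2*t*exp(3*t) + exp(3*t), 4*t*exp(3*t)]
  [-t*exp(3*t), 2*t*exp(3*t) + exp(3*t)]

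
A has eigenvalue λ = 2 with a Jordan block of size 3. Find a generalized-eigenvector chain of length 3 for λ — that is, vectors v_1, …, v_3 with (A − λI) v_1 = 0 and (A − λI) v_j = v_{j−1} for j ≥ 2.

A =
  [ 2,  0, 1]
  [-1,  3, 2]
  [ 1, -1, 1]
A Jordan chain for λ = 2 of length 3:
v_1 = (1, 1, 0)ᵀ
v_2 = (0, -1, 1)ᵀ
v_3 = (1, 0, 0)ᵀ

Let N = A − (2)·I. We want v_3 with N^3 v_3 = 0 but N^2 v_3 ≠ 0; then v_{j-1} := N · v_j for j = 3, …, 2.

Pick v_3 = (1, 0, 0)ᵀ.
Then v_2 = N · v_3 = (0, -1, 1)ᵀ.
Then v_1 = N · v_2 = (1, 1, 0)ᵀ.

Sanity check: (A − (2)·I) v_1 = (0, 0, 0)ᵀ = 0. ✓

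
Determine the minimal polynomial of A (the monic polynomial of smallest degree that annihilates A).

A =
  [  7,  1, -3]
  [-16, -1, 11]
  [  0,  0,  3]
x^3 - 9*x^2 + 27*x - 27

The characteristic polynomial is χ_A(x) = (x - 3)^3, so the eigenvalues are known. The minimal polynomial is
  m_A(x) = Π_λ (x − λ)^{k_λ}
where k_λ is the size of the *largest* Jordan block for λ (equivalently, the smallest k with (A − λI)^k v = 0 for every generalised eigenvector v of λ).

  λ = 3: largest Jordan block has size 3, contributing (x − 3)^3

So m_A(x) = (x - 3)^3 = x^3 - 9*x^2 + 27*x - 27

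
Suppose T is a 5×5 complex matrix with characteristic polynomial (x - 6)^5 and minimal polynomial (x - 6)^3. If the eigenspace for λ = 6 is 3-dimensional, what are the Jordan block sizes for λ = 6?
Block sizes for λ = 6: [3, 1, 1]

Step 1 — from the characteristic polynomial, algebraic multiplicity of λ = 6 is 5. From dim ker(T − (6)·I) = 3, there are exactly 3 Jordan blocks for λ = 6.
Step 2 — from the minimal polynomial, the factor (x − 6)^3 tells us the largest block for λ = 6 has size 3.
Step 3 — with total size 5, 3 blocks, and largest block 3, the block sizes (in nonincreasing order) are [3, 1, 1].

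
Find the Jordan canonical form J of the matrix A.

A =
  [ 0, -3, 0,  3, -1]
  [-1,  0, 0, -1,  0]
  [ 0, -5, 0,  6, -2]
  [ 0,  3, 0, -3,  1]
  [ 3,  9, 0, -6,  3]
J_3(0) ⊕ J_2(0)

The characteristic polynomial is
  det(x·I − A) = x^5

Eigenvalues and multiplicities (the geometric multiplicity of λ is n − rank(A − λI), which equals the number of Jordan blocks for λ):
  λ = 0: algebraic multiplicity = 5, geometric multiplicity = 2

Determining the block sizes for each eigenvalue:
  λ = 0: with am = 5 and gm = 2, the partition is not yet determined (e.g. several partitions of 5 into 2 parts exist). Let N = A − (0)·I. Computing rank(N^1) = 3, rank(N^2) = 1, rank(N^3) = 0; the number of blocks of size ≥ j is rank(N^{j−1}) − rank(N^j), giving [2, 2, 1]. So we have 1 block(s) of size 3, 1 block(s) of size 2 → block sizes [3, 2]

Assembling the blocks gives a Jordan form
J =
  [0, 1, 0, 0, 0]
  [0, 0, 1, 0, 0]
  [0, 0, 0, 0, 0]
  [0, 0, 0, 0, 1]
  [0, 0, 0, 0, 0]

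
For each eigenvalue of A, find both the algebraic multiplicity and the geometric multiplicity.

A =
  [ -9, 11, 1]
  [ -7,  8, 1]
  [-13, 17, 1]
λ = 0: alg = 3, geom = 1

Step 1 — factor the characteristic polynomial to read off the algebraic multiplicities:
  χ_A(x) = x^3

Step 2 — compute geometric multiplicities via the rank-nullity identity g(λ) = n − rank(A − λI):
  rank(A − (0)·I) = 2, so dim ker(A − (0)·I) = n − 2 = 1

Summary:
  λ = 0: algebraic multiplicity = 3, geometric multiplicity = 1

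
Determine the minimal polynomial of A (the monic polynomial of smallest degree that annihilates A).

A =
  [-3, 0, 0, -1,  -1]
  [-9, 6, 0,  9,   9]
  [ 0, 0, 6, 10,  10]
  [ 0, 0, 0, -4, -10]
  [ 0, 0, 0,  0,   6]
x^3 + x^2 - 30*x - 72

The characteristic polynomial is χ_A(x) = (x - 6)^3*(x + 3)*(x + 4), so the eigenvalues are known. The minimal polynomial is
  m_A(x) = Π_λ (x − λ)^{k_λ}
where k_λ is the size of the *largest* Jordan block for λ (equivalently, the smallest k with (A − λI)^k v = 0 for every generalised eigenvector v of λ).

  λ = -4: largest Jordan block has size 1, contributing (x + 4)
  λ = -3: largest Jordan block has size 1, contributing (x + 3)
  λ = 6: largest Jordan block has size 1, contributing (x − 6)

So m_A(x) = (x - 6)*(x + 3)*(x + 4) = x^3 + x^2 - 30*x - 72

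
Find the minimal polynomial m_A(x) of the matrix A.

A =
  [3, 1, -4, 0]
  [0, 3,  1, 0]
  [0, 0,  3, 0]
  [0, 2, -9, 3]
x^3 - 9*x^2 + 27*x - 27

The characteristic polynomial is χ_A(x) = (x - 3)^4, so the eigenvalues are known. The minimal polynomial is
  m_A(x) = Π_λ (x − λ)^{k_λ}
where k_λ is the size of the *largest* Jordan block for λ (equivalently, the smallest k with (A − λI)^k v = 0 for every generalised eigenvector v of λ).

  λ = 3: largest Jordan block has size 3, contributing (x − 3)^3

So m_A(x) = (x - 3)^3 = x^3 - 9*x^2 + 27*x - 27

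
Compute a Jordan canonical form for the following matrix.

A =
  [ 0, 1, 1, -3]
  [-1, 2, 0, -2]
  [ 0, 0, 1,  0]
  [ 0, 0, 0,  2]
J_3(1) ⊕ J_1(2)

The characteristic polynomial is
  det(x·I − A) = x^4 - 5*x^3 + 9*x^2 - 7*x + 2 = (x - 2)*(x - 1)^3

Eigenvalues and multiplicities (the geometric multiplicity of λ is n − rank(A − λI), which equals the number of Jordan blocks for λ):
  λ = 1: algebraic multiplicity = 3, geometric multiplicity = 1
  λ = 2: algebraic multiplicity = 1, geometric multiplicity = 1

Determining the block sizes for each eigenvalue:
  λ = 1: one block (gm = 1), so the single block has size am = 3 → block sizes [3]
  λ = 2: one block (gm = 1), so the single block has size am = 1 → block sizes [1]

Assembling the blocks gives a Jordan form
J =
  [1, 1, 0, 0]
  [0, 1, 1, 0]
  [0, 0, 1, 0]
  [0, 0, 0, 2]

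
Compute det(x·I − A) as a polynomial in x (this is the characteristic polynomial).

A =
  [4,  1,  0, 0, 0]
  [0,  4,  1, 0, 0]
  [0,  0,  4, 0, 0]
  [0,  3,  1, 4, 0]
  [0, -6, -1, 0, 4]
x^5 - 20*x^4 + 160*x^3 - 640*x^2 + 1280*x - 1024

Expanding det(x·I − A) (e.g. by cofactor expansion or by noting that A is similar to its Jordan form J, which has the same characteristic polynomial as A) gives
  χ_A(x) = x^5 - 20*x^4 + 160*x^3 - 640*x^2 + 1280*x - 1024
which factors as (x - 4)^5. The eigenvalues (with algebraic multiplicities) are λ = 4 with multiplicity 5.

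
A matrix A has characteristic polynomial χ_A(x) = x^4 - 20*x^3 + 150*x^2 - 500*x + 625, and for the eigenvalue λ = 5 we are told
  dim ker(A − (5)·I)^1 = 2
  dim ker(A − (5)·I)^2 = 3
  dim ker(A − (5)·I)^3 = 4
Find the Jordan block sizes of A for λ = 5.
Block sizes for λ = 5: [3, 1]

From the dimensions of kernels of powers, the number of Jordan blocks of size at least j is d_j − d_{j−1} where d_j = dim ker(N^j) (with d_0 = 0). Computing the differences gives [2, 1, 1].
The number of blocks of size exactly k is (#blocks of size ≥ k) − (#blocks of size ≥ k + 1), so the partition is: 1 block(s) of size 1, 1 block(s) of size 3.
In nonincreasing order the block sizes are [3, 1].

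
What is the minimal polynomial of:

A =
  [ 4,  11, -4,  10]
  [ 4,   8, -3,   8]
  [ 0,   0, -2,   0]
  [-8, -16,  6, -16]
x^4 + 6*x^3 + 12*x^2 + 8*x

The characteristic polynomial is χ_A(x) = x*(x + 2)^3, so the eigenvalues are known. The minimal polynomial is
  m_A(x) = Π_λ (x − λ)^{k_λ}
where k_λ is the size of the *largest* Jordan block for λ (equivalently, the smallest k with (A − λI)^k v = 0 for every generalised eigenvector v of λ).

  λ = -2: largest Jordan block has size 3, contributing (x + 2)^3
  λ = 0: largest Jordan block has size 1, contributing (x − 0)

So m_A(x) = x*(x + 2)^3 = x^4 + 6*x^3 + 12*x^2 + 8*x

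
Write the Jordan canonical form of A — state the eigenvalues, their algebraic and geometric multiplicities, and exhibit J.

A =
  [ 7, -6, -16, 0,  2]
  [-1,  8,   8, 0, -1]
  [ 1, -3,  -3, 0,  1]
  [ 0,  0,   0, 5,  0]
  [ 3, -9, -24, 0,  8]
J_2(5) ⊕ J_1(5) ⊕ J_1(5) ⊕ J_1(5)

The characteristic polynomial is
  det(x·I − A) = x^5 - 25*x^4 + 250*x^3 - 1250*x^2 + 3125*x - 3125 = (x - 5)^5

Eigenvalues and multiplicities (the geometric multiplicity of λ is n − rank(A − λI), which equals the number of Jordan blocks for λ):
  λ = 5: algebraic multiplicity = 5, geometric multiplicity = 4

Determining the block sizes for each eigenvalue:
  λ = 5: 4 blocks summing to 5 forces exactly one block of size 2 and the rest size 1 → block sizes [2, 1, 1, 1]

Assembling the blocks gives a Jordan form
J =
  [5, 1, 0, 0, 0]
  [0, 5, 0, 0, 0]
  [0, 0, 5, 0, 0]
  [0, 0, 0, 5, 0]
  [0, 0, 0, 0, 5]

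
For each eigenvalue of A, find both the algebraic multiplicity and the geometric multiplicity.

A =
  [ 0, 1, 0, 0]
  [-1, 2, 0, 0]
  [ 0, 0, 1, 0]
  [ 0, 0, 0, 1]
λ = 1: alg = 4, geom = 3

Step 1 — factor the characteristic polynomial to read off the algebraic multiplicities:
  χ_A(x) = (x - 1)^4

Step 2 — compute geometric multiplicities via the rank-nullity identity g(λ) = n − rank(A − λI):
  rank(A − (1)·I) = 1, so dim ker(A − (1)·I) = n − 1 = 3

Summary:
  λ = 1: algebraic multiplicity = 4, geometric multiplicity = 3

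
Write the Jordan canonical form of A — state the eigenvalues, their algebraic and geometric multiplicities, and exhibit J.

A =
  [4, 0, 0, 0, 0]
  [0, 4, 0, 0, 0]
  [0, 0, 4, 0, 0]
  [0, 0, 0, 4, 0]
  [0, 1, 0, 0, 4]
J_2(4) ⊕ J_1(4) ⊕ J_1(4) ⊕ J_1(4)

The characteristic polynomial is
  det(x·I − A) = x^5 - 20*x^4 + 160*x^3 - 640*x^2 + 1280*x - 1024 = (x - 4)^5

Eigenvalues and multiplicities (the geometric multiplicity of λ is n − rank(A − λI), which equals the number of Jordan blocks for λ):
  λ = 4: algebraic multiplicity = 5, geometric multiplicity = 4

Determining the block sizes for each eigenvalue:
  λ = 4: 4 blocks summing to 5 forces exactly one block of size 2 and the rest size 1 → block sizes [2, 1, 1, 1]

Assembling the blocks gives a Jordan form
J =
  [4, 1, 0, 0, 0]
  [0, 4, 0, 0, 0]
  [0, 0, 4, 0, 0]
  [0, 0, 0, 4, 0]
  [0, 0, 0, 0, 4]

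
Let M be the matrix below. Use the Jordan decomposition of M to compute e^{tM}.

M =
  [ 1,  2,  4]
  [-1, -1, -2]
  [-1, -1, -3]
e^{tM} =
  [-t^2*exp(-t) + 2*t*exp(-t) + exp(-t), 2*t*exp(-t), -2*t^2*exp(-t) + 4*t*exp(-t)]
  [-t*exp(-t), exp(-t), -2*t*exp(-t)]
  [t^2*exp(-t)/2 - t*exp(-t), -t*exp(-t), t^2*exp(-t) - 2*t*exp(-t) + exp(-t)]

Strategy: write M = P · J · P⁻¹ where J is a Jordan canonical form, so e^{tM} = P · e^{tJ} · P⁻¹, and e^{tJ} can be computed block-by-block.

M has Jordan form
J =
  [-1,  1,  0]
  [ 0, -1,  1]
  [ 0,  0, -1]
(up to reordering of blocks).

Per-block formulas:
  For a 3×3 Jordan block J_3(-1): exp(t · J_3(-1)) = e^(-1t)·(I + t·N + (t^2/2)·N^2), where N is the 3×3 nilpotent shift.

After assembling e^{tJ} and conjugating by P, we get:

e^{tM} =
  [-t^2*exp(-t) + 2*t*exp(-t) + exp(-t), 2*t*exp(-t), -2*t^2*exp(-t) + 4*t*exp(-t)]
  [-t*exp(-t), exp(-t), -2*t*exp(-t)]
  [t^2*exp(-t)/2 - t*exp(-t), -t*exp(-t), t^2*exp(-t) - 2*t*exp(-t) + exp(-t)]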